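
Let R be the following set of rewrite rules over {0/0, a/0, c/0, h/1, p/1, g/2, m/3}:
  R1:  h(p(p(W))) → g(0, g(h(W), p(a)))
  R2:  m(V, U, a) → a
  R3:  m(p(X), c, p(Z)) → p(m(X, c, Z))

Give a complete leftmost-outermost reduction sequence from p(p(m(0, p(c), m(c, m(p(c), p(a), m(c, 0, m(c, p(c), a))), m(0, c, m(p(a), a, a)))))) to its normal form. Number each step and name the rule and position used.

1. p(p(m(0, p(c), m(c, m(p(c), p(a), m(c, 0, m(c, p(c), a))), m(0, c, m(p(a), a, a))))))  →  p(p(m(0, p(c), m(c, m(p(c), p(a), m(c, 0, a)), m(0, c, m(p(a), a, a))))))   [R2 at 1.1.3.2.3.3]
2. p(p(m(0, p(c), m(c, m(p(c), p(a), m(c, 0, a)), m(0, c, m(p(a), a, a))))))  →  p(p(m(0, p(c), m(c, m(p(c), p(a), a), m(0, c, m(p(a), a, a))))))   [R2 at 1.1.3.2.3]
3. p(p(m(0, p(c), m(c, m(p(c), p(a), a), m(0, c, m(p(a), a, a))))))  →  p(p(m(0, p(c), m(c, a, m(0, c, m(p(a), a, a))))))   [R2 at 1.1.3.2]
4. p(p(m(0, p(c), m(c, a, m(0, c, m(p(a), a, a))))))  →  p(p(m(0, p(c), m(c, a, m(0, c, a)))))   [R2 at 1.1.3.3.3]
5. p(p(m(0, p(c), m(c, a, m(0, c, a)))))  →  p(p(m(0, p(c), m(c, a, a))))   [R2 at 1.1.3.3]
6. p(p(m(0, p(c), m(c, a, a))))  →  p(p(m(0, p(c), a)))   [R2 at 1.1.3]
7. p(p(m(0, p(c), a)))  →  p(p(a))   [R2 at 1.1]

p(p(a))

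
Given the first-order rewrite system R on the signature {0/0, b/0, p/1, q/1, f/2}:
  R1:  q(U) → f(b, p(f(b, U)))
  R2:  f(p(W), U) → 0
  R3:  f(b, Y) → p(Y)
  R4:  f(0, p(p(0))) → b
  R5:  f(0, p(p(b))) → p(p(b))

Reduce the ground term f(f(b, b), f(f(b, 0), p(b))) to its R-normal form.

1. f(f(b, b), f(f(b, 0), p(b)))  →  f(p(b), f(f(b, 0), p(b)))   [R3 at 1]
2. f(p(b), f(f(b, 0), p(b)))  →  0   [R2 at ε]

0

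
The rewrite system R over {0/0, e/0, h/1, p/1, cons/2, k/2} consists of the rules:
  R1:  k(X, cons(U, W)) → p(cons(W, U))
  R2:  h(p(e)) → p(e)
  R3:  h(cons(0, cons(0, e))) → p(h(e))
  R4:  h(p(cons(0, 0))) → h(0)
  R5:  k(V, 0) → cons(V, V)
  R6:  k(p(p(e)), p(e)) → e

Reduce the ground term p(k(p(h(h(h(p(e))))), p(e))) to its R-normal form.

1. p(k(p(h(h(h(p(e))))), p(e)))  →  p(k(p(h(h(p(e)))), p(e)))   [R2 at 1.1.1.1.1]
2. p(k(p(h(h(p(e)))), p(e)))  →  p(k(p(h(p(e))), p(e)))   [R2 at 1.1.1.1]
3. p(k(p(h(p(e))), p(e)))  →  p(k(p(p(e)), p(e)))   [R2 at 1.1.1]
4. p(k(p(p(e)), p(e)))  →  p(e)   [R6 at 1]

p(e)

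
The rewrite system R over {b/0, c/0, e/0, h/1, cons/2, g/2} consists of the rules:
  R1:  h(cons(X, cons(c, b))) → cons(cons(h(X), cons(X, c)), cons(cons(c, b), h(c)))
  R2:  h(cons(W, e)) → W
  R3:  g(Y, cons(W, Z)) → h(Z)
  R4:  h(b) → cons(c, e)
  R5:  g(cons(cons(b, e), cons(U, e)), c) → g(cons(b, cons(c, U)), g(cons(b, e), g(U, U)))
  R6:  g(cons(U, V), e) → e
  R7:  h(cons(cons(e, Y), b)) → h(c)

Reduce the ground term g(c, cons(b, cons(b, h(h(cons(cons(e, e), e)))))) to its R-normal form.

1. g(c, cons(b, cons(b, h(h(cons(cons(e, e), e))))))  →  h(cons(b, h(h(cons(cons(e, e), e)))))   [R3 at ε]
2. h(cons(b, h(h(cons(cons(e, e), e)))))  →  h(cons(b, h(cons(e, e))))   [R2 at 1.2.1]
3. h(cons(b, h(cons(e, e))))  →  h(cons(b, e))   [R2 at 1.2]
4. h(cons(b, e))  →  b   [R2 at ε]

b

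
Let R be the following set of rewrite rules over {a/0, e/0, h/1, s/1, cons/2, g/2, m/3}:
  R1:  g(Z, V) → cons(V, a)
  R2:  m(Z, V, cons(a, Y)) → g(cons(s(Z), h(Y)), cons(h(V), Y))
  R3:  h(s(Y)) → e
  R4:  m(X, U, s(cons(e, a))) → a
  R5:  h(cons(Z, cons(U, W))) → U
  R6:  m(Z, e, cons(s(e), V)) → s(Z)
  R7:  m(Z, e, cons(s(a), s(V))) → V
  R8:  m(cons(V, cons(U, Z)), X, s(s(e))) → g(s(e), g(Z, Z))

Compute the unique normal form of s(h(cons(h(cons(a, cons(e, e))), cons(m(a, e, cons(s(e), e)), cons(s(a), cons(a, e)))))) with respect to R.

1. s(h(cons(h(cons(a, cons(e, e))), cons(m(a, e, cons(s(e), e)), cons(s(a), cons(a, e))))))  →  s(m(a, e, cons(s(e), e)))   [R5 at 1]
2. s(m(a, e, cons(s(e), e)))  →  s(s(a))   [R6 at 1]

s(s(a))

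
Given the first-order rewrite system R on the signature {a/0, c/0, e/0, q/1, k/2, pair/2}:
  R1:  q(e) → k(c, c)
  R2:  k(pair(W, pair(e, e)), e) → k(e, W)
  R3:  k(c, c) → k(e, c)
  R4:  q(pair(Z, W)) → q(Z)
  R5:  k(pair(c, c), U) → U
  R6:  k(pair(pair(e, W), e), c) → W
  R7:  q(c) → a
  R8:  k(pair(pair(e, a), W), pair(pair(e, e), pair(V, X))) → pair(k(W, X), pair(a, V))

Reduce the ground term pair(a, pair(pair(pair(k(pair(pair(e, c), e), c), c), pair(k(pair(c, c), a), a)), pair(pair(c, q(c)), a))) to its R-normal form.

1. pair(a, pair(pair(pair(k(pair(pair(e, c), e), c), c), pair(k(pair(c, c), a), a)), pair(pair(c, q(c)), a)))  →  pair(a, pair(pair(pair(c, c), pair(k(pair(c, c), a), a)), pair(pair(c, q(c)), a)))   [R6 at 2.1.1.1]
2. pair(a, pair(pair(pair(c, c), pair(k(pair(c, c), a), a)), pair(pair(c, q(c)), a)))  →  pair(a, pair(pair(pair(c, c), pair(a, a)), pair(pair(c, q(c)), a)))   [R5 at 2.1.2.1]
3. pair(a, pair(pair(pair(c, c), pair(a, a)), pair(pair(c, q(c)), a)))  →  pair(a, pair(pair(pair(c, c), pair(a, a)), pair(pair(c, a), a)))   [R7 at 2.2.1.2]

pair(a, pair(pair(pair(c, c), pair(a, a)), pair(pair(c, a), a)))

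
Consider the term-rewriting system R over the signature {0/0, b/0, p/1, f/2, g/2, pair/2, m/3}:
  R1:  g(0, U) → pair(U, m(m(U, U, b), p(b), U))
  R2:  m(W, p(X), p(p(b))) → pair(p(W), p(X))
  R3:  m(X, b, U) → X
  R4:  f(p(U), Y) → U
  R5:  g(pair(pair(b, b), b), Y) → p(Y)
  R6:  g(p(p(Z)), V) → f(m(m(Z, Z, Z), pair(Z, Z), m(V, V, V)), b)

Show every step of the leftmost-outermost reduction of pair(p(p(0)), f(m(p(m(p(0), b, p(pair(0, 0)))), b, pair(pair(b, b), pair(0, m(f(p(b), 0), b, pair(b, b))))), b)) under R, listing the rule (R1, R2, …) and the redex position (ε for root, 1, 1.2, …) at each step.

1. pair(p(p(0)), f(m(p(m(p(0), b, p(pair(0, 0)))), b, pair(pair(b, b), pair(0, m(f(p(b), 0), b, pair(b, b))))), b))  →  pair(p(p(0)), f(p(m(p(0), b, p(pair(0, 0)))), b))   [R3 at 2.1]
2. pair(p(p(0)), f(p(m(p(0), b, p(pair(0, 0)))), b))  →  pair(p(p(0)), m(p(0), b, p(pair(0, 0))))   [R4 at 2]
3. pair(p(p(0)), m(p(0), b, p(pair(0, 0))))  →  pair(p(p(0)), p(0))   [R3 at 2]

pair(p(p(0)), p(0))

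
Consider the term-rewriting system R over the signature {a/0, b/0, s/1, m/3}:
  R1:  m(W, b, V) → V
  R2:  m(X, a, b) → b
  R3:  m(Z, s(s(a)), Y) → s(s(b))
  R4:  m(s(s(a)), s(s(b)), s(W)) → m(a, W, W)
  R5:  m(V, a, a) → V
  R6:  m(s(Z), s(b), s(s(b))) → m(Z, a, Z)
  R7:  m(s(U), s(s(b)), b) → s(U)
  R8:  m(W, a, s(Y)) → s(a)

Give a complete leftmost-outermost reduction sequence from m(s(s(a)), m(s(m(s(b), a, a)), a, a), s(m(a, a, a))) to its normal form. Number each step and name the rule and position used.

1. m(s(s(a)), m(s(m(s(b), a, a)), a, a), s(m(a, a, a)))  →  m(s(s(a)), s(m(s(b), a, a)), s(m(a, a, a)))   [R5 at 2]
2. m(s(s(a)), s(m(s(b), a, a)), s(m(a, a, a)))  →  m(s(s(a)), s(s(b)), s(m(a, a, a)))   [R5 at 2.1]
3. m(s(s(a)), s(s(b)), s(m(a, a, a)))  →  m(a, m(a, a, a), m(a, a, a))   [R4 at ε]
4. m(a, m(a, a, a), m(a, a, a))  →  m(a, a, m(a, a, a))   [R5 at 2]
5. m(a, a, m(a, a, a))  →  m(a, a, a)   [R5 at 3]
6. m(a, a, a)  →  a   [R5 at ε]

a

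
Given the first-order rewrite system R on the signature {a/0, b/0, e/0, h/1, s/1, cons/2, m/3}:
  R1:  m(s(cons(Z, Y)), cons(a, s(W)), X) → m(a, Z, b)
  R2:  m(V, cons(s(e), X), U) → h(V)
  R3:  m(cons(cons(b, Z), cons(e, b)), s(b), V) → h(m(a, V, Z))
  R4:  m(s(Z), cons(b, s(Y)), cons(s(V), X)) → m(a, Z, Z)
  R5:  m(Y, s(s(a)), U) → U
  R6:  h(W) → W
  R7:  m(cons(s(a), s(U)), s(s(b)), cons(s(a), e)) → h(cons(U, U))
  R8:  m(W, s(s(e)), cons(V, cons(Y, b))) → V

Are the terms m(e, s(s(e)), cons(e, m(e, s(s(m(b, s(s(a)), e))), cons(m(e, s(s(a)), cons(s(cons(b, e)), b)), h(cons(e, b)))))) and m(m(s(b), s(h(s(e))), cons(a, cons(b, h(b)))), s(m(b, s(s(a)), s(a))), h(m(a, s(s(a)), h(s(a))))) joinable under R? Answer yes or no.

Reduce t₁ = m(e, s(s(e)), cons(e, m(e, s(s(m(b, s(s(a)), e))), cons(m(e, s(s(a)), cons(s(cons(b, e)), b)), h(cons(e, b)))))):
1. m(e, s(s(e)), cons(e, m(e, s(s(m(b, s(s(a)), e))), cons(m(e, s(s(a)), cons(s(cons(b, e)), b)), h(cons(e, b))))))  →  m(e, s(s(e)), cons(e, m(e, s(s(e)), cons(m(e, s(s(a)), cons(s(cons(b, e)), b)), h(cons(e, b))))))   [R5 at 3.2.2.1.1]
2. m(e, s(s(e)), cons(e, m(e, s(s(e)), cons(m(e, s(s(a)), cons(s(cons(b, e)), b)), h(cons(e, b))))))  →  m(e, s(s(e)), cons(e, m(e, s(s(e)), cons(cons(s(cons(b, e)), b), h(cons(e, b))))))   [R5 at 3.2.3.1]
3. m(e, s(s(e)), cons(e, m(e, s(s(e)), cons(cons(s(cons(b, e)), b), h(cons(e, b))))))  →  m(e, s(s(e)), cons(e, m(e, s(s(e)), cons(cons(s(cons(b, e)), b), cons(e, b)))))   [R6 at 3.2.3.2]
4. m(e, s(s(e)), cons(e, m(e, s(s(e)), cons(cons(s(cons(b, e)), b), cons(e, b)))))  →  m(e, s(s(e)), cons(e, cons(s(cons(b, e)), b)))   [R8 at 3.2]
5. m(e, s(s(e)), cons(e, cons(s(cons(b, e)), b)))  →  e   [R8 at ε]

Reduce t₂ = m(m(s(b), s(h(s(e))), cons(a, cons(b, h(b)))), s(m(b, s(s(a)), s(a))), h(m(a, s(s(a)), h(s(a))))):
1. m(m(s(b), s(h(s(e))), cons(a, cons(b, h(b)))), s(m(b, s(s(a)), s(a))), h(m(a, s(s(a)), h(s(a)))))  →  m(m(s(b), s(s(e)), cons(a, cons(b, h(b)))), s(m(b, s(s(a)), s(a))), h(m(a, s(s(a)), h(s(a)))))   [R6 at 1.2.1]
2. m(m(s(b), s(s(e)), cons(a, cons(b, h(b)))), s(m(b, s(s(a)), s(a))), h(m(a, s(s(a)), h(s(a)))))  →  m(m(s(b), s(s(e)), cons(a, cons(b, b))), s(m(b, s(s(a)), s(a))), h(m(a, s(s(a)), h(s(a)))))   [R6 at 1.3.2.2]
3. m(m(s(b), s(s(e)), cons(a, cons(b, b))), s(m(b, s(s(a)), s(a))), h(m(a, s(s(a)), h(s(a)))))  →  m(a, s(m(b, s(s(a)), s(a))), h(m(a, s(s(a)), h(s(a)))))   [R8 at 1]
4. m(a, s(m(b, s(s(a)), s(a))), h(m(a, s(s(a)), h(s(a)))))  →  m(a, s(s(a)), h(m(a, s(s(a)), h(s(a)))))   [R5 at 2.1]
5. m(a, s(s(a)), h(m(a, s(s(a)), h(s(a)))))  →  h(m(a, s(s(a)), h(s(a))))   [R5 at ε]
6. h(m(a, s(s(a)), h(s(a))))  →  m(a, s(s(a)), h(s(a)))   [R6 at ε]
7. m(a, s(s(a)), h(s(a)))  →  h(s(a))   [R5 at ε]
8. h(s(a))  →  s(a)   [R6 at ε]

no — NF(t₁) = e, NF(t₂) = s(a)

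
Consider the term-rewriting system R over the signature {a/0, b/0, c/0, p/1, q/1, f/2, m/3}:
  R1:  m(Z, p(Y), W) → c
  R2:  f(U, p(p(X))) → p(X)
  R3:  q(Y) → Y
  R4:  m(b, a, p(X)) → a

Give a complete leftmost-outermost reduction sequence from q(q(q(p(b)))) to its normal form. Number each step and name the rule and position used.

p(b)

1. q(q(q(p(b))))  →  q(q(p(b)))   [R3 at ε]
2. q(q(p(b)))  →  q(p(b))   [R3 at ε]
3. q(p(b))  →  p(b)   [R3 at ε]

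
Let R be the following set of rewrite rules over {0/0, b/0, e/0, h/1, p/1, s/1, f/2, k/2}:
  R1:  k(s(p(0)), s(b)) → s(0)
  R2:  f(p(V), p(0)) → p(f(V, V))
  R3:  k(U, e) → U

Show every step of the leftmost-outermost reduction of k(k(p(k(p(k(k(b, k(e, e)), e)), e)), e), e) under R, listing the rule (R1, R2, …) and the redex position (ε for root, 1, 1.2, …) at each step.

p(p(b))

1. k(k(p(k(p(k(k(b, k(e, e)), e)), e)), e), e)  →  k(p(k(p(k(k(b, k(e, e)), e)), e)), e)   [R3 at ε]
2. k(p(k(p(k(k(b, k(e, e)), e)), e)), e)  →  p(k(p(k(k(b, k(e, e)), e)), e))   [R3 at ε]
3. p(k(p(k(k(b, k(e, e)), e)), e))  →  p(p(k(k(b, k(e, e)), e)))   [R3 at 1]
4. p(p(k(k(b, k(e, e)), e)))  →  p(p(k(b, k(e, e))))   [R3 at 1.1]
5. p(p(k(b, k(e, e))))  →  p(p(k(b, e)))   [R3 at 1.1.2]
6. p(p(k(b, e)))  →  p(p(b))   [R3 at 1.1]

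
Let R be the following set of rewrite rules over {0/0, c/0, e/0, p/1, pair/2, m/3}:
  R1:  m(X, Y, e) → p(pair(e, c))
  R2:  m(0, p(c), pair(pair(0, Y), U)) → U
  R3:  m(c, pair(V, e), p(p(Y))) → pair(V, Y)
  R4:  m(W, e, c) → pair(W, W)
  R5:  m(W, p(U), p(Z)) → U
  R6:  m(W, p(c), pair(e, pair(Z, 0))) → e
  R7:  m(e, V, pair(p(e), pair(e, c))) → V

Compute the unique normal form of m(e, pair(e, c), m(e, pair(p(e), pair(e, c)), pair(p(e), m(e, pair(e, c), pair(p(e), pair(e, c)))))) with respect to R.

pair(e, c)

1. m(e, pair(e, c), m(e, pair(p(e), pair(e, c)), pair(p(e), m(e, pair(e, c), pair(p(e), pair(e, c))))))  →  m(e, pair(e, c), m(e, pair(p(e), pair(e, c)), pair(p(e), pair(e, c))))   [R7 at 3.3.2]
2. m(e, pair(e, c), m(e, pair(p(e), pair(e, c)), pair(p(e), pair(e, c))))  →  m(e, pair(e, c), pair(p(e), pair(e, c)))   [R7 at 3]
3. m(e, pair(e, c), pair(p(e), pair(e, c)))  →  pair(e, c)   [R7 at ε]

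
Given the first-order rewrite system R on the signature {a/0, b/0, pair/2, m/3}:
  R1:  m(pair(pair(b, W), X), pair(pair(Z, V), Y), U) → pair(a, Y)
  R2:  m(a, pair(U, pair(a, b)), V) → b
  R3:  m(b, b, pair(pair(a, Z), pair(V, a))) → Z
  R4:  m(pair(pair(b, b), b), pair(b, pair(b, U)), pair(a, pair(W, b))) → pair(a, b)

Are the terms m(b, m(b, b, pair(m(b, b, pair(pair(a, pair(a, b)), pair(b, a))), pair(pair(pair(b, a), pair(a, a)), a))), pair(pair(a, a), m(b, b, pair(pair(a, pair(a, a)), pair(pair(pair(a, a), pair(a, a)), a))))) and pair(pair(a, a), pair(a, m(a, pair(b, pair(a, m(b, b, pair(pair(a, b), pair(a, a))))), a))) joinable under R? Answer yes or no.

no — NF(t₁) = a, NF(t₂) = pair(pair(a, a), pair(a, b))

Reduce t₁ = m(b, m(b, b, pair(m(b, b, pair(pair(a, pair(a, b)), pair(b, a))), pair(pair(pair(b, a), pair(a, a)), a))), pair(pair(a, a), m(b, b, pair(pair(a, pair(a, a)), pair(pair(pair(a, a), pair(a, a)), a))))):
1. m(b, m(b, b, pair(m(b, b, pair(pair(a, pair(a, b)), pair(b, a))), pair(pair(pair(b, a), pair(a, a)), a))), pair(pair(a, a), m(b, b, pair(pair(a, pair(a, a)), pair(pair(pair(a, a), pair(a, a)), a)))))  →  m(b, m(b, b, pair(pair(a, b), pair(pair(pair(b, a), pair(a, a)), a))), pair(pair(a, a), m(b, b, pair(pair(a, pair(a, a)), pair(pair(pair(a, a), pair(a, a)), a)))))   [R3 at 2.3.1]
2. m(b, m(b, b, pair(pair(a, b), pair(pair(pair(b, a), pair(a, a)), a))), pair(pair(a, a), m(b, b, pair(pair(a, pair(a, a)), pair(pair(pair(a, a), pair(a, a)), a)))))  →  m(b, b, pair(pair(a, a), m(b, b, pair(pair(a, pair(a, a)), pair(pair(pair(a, a), pair(a, a)), a)))))   [R3 at 2]
3. m(b, b, pair(pair(a, a), m(b, b, pair(pair(a, pair(a, a)), pair(pair(pair(a, a), pair(a, a)), a)))))  →  m(b, b, pair(pair(a, a), pair(a, a)))   [R3 at 3.2]
4. m(b, b, pair(pair(a, a), pair(a, a)))  →  a   [R3 at ε]

Reduce t₂ = pair(pair(a, a), pair(a, m(a, pair(b, pair(a, m(b, b, pair(pair(a, b), pair(a, a))))), a))):
1. pair(pair(a, a), pair(a, m(a, pair(b, pair(a, m(b, b, pair(pair(a, b), pair(a, a))))), a)))  →  pair(pair(a, a), pair(a, m(a, pair(b, pair(a, b)), a)))   [R3 at 2.2.2.2.2]
2. pair(pair(a, a), pair(a, m(a, pair(b, pair(a, b)), a)))  →  pair(pair(a, a), pair(a, b))   [R2 at 2.2]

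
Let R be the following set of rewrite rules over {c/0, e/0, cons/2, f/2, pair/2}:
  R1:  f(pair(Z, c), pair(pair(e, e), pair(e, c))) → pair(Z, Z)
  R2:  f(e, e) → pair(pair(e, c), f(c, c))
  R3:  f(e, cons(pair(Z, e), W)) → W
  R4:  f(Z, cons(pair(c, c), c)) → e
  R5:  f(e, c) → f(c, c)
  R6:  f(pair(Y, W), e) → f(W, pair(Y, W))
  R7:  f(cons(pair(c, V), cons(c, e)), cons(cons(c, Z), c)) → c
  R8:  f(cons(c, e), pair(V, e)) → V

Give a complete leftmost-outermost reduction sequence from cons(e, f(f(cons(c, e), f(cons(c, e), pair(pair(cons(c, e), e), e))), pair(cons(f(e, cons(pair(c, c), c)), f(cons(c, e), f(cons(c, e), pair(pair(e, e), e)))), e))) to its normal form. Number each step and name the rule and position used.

cons(e, cons(e, e))

1. cons(e, f(f(cons(c, e), f(cons(c, e), pair(pair(cons(c, e), e), e))), pair(cons(f(e, cons(pair(c, c), c)), f(cons(c, e), f(cons(c, e), pair(pair(e, e), e)))), e)))  →  cons(e, f(f(cons(c, e), pair(cons(c, e), e)), pair(cons(f(e, cons(pair(c, c), c)), f(cons(c, e), f(cons(c, e), pair(pair(e, e), e)))), e)))   [R8 at 2.1.2]
2. cons(e, f(f(cons(c, e), pair(cons(c, e), e)), pair(cons(f(e, cons(pair(c, c), c)), f(cons(c, e), f(cons(c, e), pair(pair(e, e), e)))), e)))  →  cons(e, f(cons(c, e), pair(cons(f(e, cons(pair(c, c), c)), f(cons(c, e), f(cons(c, e), pair(pair(e, e), e)))), e)))   [R8 at 2.1]
3. cons(e, f(cons(c, e), pair(cons(f(e, cons(pair(c, c), c)), f(cons(c, e), f(cons(c, e), pair(pair(e, e), e)))), e)))  →  cons(e, cons(f(e, cons(pair(c, c), c)), f(cons(c, e), f(cons(c, e), pair(pair(e, e), e)))))   [R8 at 2]
4. cons(e, cons(f(e, cons(pair(c, c), c)), f(cons(c, e), f(cons(c, e), pair(pair(e, e), e)))))  →  cons(e, cons(e, f(cons(c, e), f(cons(c, e), pair(pair(e, e), e)))))   [R4 at 2.1]
5. cons(e, cons(e, f(cons(c, e), f(cons(c, e), pair(pair(e, e), e)))))  →  cons(e, cons(e, f(cons(c, e), pair(e, e))))   [R8 at 2.2.2]
6. cons(e, cons(e, f(cons(c, e), pair(e, e))))  →  cons(e, cons(e, e))   [R8 at 2.2]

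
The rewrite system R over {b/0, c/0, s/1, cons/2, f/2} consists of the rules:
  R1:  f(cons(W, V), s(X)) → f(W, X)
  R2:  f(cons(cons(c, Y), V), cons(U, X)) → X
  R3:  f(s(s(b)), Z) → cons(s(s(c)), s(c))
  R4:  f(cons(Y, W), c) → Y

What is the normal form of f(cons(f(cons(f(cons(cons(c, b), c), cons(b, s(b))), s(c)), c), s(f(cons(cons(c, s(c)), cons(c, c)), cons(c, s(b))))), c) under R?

1. f(cons(f(cons(f(cons(cons(c, b), c), cons(b, s(b))), s(c)), c), s(f(cons(cons(c, s(c)), cons(c, c)), cons(c, s(b))))), c)  →  f(cons(f(cons(cons(c, b), c), cons(b, s(b))), s(c)), c)   [R4 at ε]
2. f(cons(f(cons(cons(c, b), c), cons(b, s(b))), s(c)), c)  →  f(cons(cons(c, b), c), cons(b, s(b)))   [R4 at ε]
3. f(cons(cons(c, b), c), cons(b, s(b)))  →  s(b)   [R2 at ε]

s(b)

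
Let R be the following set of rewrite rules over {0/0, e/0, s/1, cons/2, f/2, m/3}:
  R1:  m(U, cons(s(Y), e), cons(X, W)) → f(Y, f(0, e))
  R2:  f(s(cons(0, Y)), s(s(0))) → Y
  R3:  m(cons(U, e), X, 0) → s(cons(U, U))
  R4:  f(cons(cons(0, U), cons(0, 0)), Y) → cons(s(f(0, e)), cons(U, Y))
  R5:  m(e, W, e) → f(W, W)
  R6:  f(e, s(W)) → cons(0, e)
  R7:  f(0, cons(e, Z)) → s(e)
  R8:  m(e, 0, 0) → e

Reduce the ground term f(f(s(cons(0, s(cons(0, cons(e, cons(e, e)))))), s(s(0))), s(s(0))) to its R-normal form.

cons(e, cons(e, e))

1. f(f(s(cons(0, s(cons(0, cons(e, cons(e, e)))))), s(s(0))), s(s(0)))  →  f(s(cons(0, cons(e, cons(e, e)))), s(s(0)))   [R2 at 1]
2. f(s(cons(0, cons(e, cons(e, e)))), s(s(0)))  →  cons(e, cons(e, e))   [R2 at ε]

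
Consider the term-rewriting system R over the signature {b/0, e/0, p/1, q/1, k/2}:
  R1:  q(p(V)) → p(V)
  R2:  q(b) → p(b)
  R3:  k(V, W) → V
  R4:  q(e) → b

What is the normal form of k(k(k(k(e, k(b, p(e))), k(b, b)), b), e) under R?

e

1. k(k(k(k(e, k(b, p(e))), k(b, b)), b), e)  →  k(k(k(e, k(b, p(e))), k(b, b)), b)   [R3 at ε]
2. k(k(k(e, k(b, p(e))), k(b, b)), b)  →  k(k(e, k(b, p(e))), k(b, b))   [R3 at ε]
3. k(k(e, k(b, p(e))), k(b, b))  →  k(e, k(b, p(e)))   [R3 at ε]
4. k(e, k(b, p(e)))  →  e   [R3 at ε]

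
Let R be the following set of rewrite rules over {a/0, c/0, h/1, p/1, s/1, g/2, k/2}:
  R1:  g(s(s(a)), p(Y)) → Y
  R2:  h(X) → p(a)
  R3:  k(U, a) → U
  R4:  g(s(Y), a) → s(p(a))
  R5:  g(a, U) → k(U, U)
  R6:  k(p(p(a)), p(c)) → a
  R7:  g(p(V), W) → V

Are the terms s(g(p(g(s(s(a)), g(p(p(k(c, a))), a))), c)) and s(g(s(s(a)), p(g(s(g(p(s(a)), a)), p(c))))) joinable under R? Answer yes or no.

Reduce t₁ = s(g(p(g(s(s(a)), g(p(p(k(c, a))), a))), c)):
1. s(g(p(g(s(s(a)), g(p(p(k(c, a))), a))), c))  →  s(g(s(s(a)), g(p(p(k(c, a))), a)))   [R7 at 1]
2. s(g(s(s(a)), g(p(p(k(c, a))), a)))  →  s(g(s(s(a)), p(k(c, a))))   [R7 at 1.2]
3. s(g(s(s(a)), p(k(c, a))))  →  s(k(c, a))   [R1 at 1]
4. s(k(c, a))  →  s(c)   [R3 at 1]

Reduce t₂ = s(g(s(s(a)), p(g(s(g(p(s(a)), a)), p(c))))):
1. s(g(s(s(a)), p(g(s(g(p(s(a)), a)), p(c)))))  →  s(g(s(g(p(s(a)), a)), p(c)))   [R1 at 1]
2. s(g(s(g(p(s(a)), a)), p(c)))  →  s(g(s(s(a)), p(c)))   [R7 at 1.1.1]
3. s(g(s(s(a)), p(c)))  →  s(c)   [R1 at 1]

yes — NF(t₁) = s(c), NF(t₂) = s(c)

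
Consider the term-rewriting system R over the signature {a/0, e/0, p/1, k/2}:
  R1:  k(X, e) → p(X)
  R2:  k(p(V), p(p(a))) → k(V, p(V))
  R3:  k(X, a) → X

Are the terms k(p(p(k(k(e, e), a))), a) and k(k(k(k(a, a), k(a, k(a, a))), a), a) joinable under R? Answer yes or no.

no — NF(t₁) = p(p(p(e))), NF(t₂) = a

Reduce t₁ = k(p(p(k(k(e, e), a))), a):
1. k(p(p(k(k(e, e), a))), a)  →  p(p(k(k(e, e), a)))   [R3 at ε]
2. p(p(k(k(e, e), a)))  →  p(p(k(e, e)))   [R3 at 1.1]
3. p(p(k(e, e)))  →  p(p(p(e)))   [R1 at 1.1]

Reduce t₂ = k(k(k(k(a, a), k(a, k(a, a))), a), a):
1. k(k(k(k(a, a), k(a, k(a, a))), a), a)  →  k(k(k(a, a), k(a, k(a, a))), a)   [R3 at ε]
2. k(k(k(a, a), k(a, k(a, a))), a)  →  k(k(a, a), k(a, k(a, a)))   [R3 at ε]
3. k(k(a, a), k(a, k(a, a)))  →  k(a, k(a, k(a, a)))   [R3 at 1]
4. k(a, k(a, k(a, a)))  →  k(a, k(a, a))   [R3 at 2.2]
5. k(a, k(a, a))  →  k(a, a)   [R3 at 2]
6. k(a, a)  →  a   [R3 at ε]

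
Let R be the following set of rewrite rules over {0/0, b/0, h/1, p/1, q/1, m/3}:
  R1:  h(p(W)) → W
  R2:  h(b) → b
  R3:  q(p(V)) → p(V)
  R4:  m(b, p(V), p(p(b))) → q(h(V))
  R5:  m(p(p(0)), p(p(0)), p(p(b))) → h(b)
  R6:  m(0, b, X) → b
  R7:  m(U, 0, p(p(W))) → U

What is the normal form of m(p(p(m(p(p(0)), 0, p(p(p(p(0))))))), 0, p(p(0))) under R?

1. m(p(p(m(p(p(0)), 0, p(p(p(p(0))))))), 0, p(p(0)))  →  p(p(m(p(p(0)), 0, p(p(p(p(0)))))))   [R7 at ε]
2. p(p(m(p(p(0)), 0, p(p(p(p(0)))))))  →  p(p(p(p(0))))   [R7 at 1.1]

p(p(p(p(0))))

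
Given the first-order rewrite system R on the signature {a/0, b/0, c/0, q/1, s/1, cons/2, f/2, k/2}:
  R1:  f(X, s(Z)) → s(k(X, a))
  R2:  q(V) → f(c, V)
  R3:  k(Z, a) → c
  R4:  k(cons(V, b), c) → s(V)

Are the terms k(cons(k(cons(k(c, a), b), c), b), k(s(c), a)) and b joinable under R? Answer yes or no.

Reduce t₁ = k(cons(k(cons(k(c, a), b), c), b), k(s(c), a)):
1. k(cons(k(cons(k(c, a), b), c), b), k(s(c), a))  →  k(cons(s(k(c, a)), b), k(s(c), a))   [R4 at 1.1]
2. k(cons(s(k(c, a)), b), k(s(c), a))  →  k(cons(s(c), b), k(s(c), a))   [R3 at 1.1.1]
3. k(cons(s(c), b), k(s(c), a))  →  k(cons(s(c), b), c)   [R3 at 2]
4. k(cons(s(c), b), c)  →  s(s(c))   [R4 at ε]

Reduce t₂ = b:

no — NF(t₁) = s(s(c)), NF(t₂) = b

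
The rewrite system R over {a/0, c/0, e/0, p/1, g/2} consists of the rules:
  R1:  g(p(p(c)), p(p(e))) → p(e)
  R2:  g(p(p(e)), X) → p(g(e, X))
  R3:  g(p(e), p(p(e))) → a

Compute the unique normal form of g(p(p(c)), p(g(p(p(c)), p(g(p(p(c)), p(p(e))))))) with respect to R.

p(e)

1. g(p(p(c)), p(g(p(p(c)), p(g(p(p(c)), p(p(e)))))))  →  g(p(p(c)), p(g(p(p(c)), p(p(e)))))   [R1 at 2.1.2.1]
2. g(p(p(c)), p(g(p(p(c)), p(p(e)))))  →  g(p(p(c)), p(p(e)))   [R1 at 2.1]
3. g(p(p(c)), p(p(e)))  →  p(e)   [R1 at ε]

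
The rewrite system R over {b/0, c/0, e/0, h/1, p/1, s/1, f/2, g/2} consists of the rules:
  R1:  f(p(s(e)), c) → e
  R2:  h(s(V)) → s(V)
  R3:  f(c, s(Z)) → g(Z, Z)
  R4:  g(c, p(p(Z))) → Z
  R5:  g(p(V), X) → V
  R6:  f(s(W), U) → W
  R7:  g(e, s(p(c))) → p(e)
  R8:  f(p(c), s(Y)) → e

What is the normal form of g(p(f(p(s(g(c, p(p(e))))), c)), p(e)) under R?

e

1. g(p(f(p(s(g(c, p(p(e))))), c)), p(e))  →  f(p(s(g(c, p(p(e))))), c)   [R5 at ε]
2. f(p(s(g(c, p(p(e))))), c)  →  f(p(s(e)), c)   [R4 at 1.1.1]
3. f(p(s(e)), c)  →  e   [R1 at ε]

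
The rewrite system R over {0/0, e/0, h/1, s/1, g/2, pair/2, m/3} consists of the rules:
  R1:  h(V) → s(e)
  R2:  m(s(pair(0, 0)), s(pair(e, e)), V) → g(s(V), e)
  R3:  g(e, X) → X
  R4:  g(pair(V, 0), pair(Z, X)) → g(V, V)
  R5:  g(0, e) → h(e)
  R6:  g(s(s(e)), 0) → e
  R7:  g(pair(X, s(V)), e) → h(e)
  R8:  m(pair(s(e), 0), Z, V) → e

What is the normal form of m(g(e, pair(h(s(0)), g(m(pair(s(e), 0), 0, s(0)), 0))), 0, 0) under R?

1. m(g(e, pair(h(s(0)), g(m(pair(s(e), 0), 0, s(0)), 0))), 0, 0)  →  m(pair(h(s(0)), g(m(pair(s(e), 0), 0, s(0)), 0)), 0, 0)   [R3 at 1]
2. m(pair(h(s(0)), g(m(pair(s(e), 0), 0, s(0)), 0)), 0, 0)  →  m(pair(s(e), g(m(pair(s(e), 0), 0, s(0)), 0)), 0, 0)   [R1 at 1.1]
3. m(pair(s(e), g(m(pair(s(e), 0), 0, s(0)), 0)), 0, 0)  →  m(pair(s(e), g(e, 0)), 0, 0)   [R8 at 1.2.1]
4. m(pair(s(e), g(e, 0)), 0, 0)  →  m(pair(s(e), 0), 0, 0)   [R3 at 1.2]
5. m(pair(s(e), 0), 0, 0)  →  e   [R8 at ε]

e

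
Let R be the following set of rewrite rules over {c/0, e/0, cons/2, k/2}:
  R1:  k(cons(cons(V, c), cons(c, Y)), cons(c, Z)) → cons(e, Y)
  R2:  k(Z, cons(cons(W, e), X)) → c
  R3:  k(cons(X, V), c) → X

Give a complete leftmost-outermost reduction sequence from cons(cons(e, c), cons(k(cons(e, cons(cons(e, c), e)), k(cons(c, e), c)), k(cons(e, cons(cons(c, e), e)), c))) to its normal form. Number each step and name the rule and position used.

cons(cons(e, c), cons(e, e))

1. cons(cons(e, c), cons(k(cons(e, cons(cons(e, c), e)), k(cons(c, e), c)), k(cons(e, cons(cons(c, e), e)), c)))  →  cons(cons(e, c), cons(k(cons(e, cons(cons(e, c), e)), c), k(cons(e, cons(cons(c, e), e)), c)))   [R3 at 2.1.2]
2. cons(cons(e, c), cons(k(cons(e, cons(cons(e, c), e)), c), k(cons(e, cons(cons(c, e), e)), c)))  →  cons(cons(e, c), cons(e, k(cons(e, cons(cons(c, e), e)), c)))   [R3 at 2.1]
3. cons(cons(e, c), cons(e, k(cons(e, cons(cons(c, e), e)), c)))  →  cons(cons(e, c), cons(e, e))   [R3 at 2.2]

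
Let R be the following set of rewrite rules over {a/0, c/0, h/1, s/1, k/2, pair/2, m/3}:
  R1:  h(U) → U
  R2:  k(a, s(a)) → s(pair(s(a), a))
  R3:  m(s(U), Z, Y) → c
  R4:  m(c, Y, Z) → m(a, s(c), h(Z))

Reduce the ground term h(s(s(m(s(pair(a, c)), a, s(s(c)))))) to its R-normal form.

s(s(c))

1. h(s(s(m(s(pair(a, c)), a, s(s(c))))))  →  s(s(m(s(pair(a, c)), a, s(s(c)))))   [R1 at ε]
2. s(s(m(s(pair(a, c)), a, s(s(c)))))  →  s(s(c))   [R3 at 1.1]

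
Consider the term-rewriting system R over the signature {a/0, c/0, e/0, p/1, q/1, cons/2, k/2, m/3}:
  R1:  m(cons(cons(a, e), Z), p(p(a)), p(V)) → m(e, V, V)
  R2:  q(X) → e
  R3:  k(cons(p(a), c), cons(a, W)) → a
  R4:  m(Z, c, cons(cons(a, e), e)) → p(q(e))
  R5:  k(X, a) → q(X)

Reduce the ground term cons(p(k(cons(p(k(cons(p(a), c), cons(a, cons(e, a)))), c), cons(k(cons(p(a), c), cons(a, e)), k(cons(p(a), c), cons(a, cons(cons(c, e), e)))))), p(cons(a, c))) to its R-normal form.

1. cons(p(k(cons(p(k(cons(p(a), c), cons(a, cons(e, a)))), c), cons(k(cons(p(a), c), cons(a, e)), k(cons(p(a), c), cons(a, cons(cons(c, e), e)))))), p(cons(a, c)))  →  cons(p(k(cons(p(a), c), cons(k(cons(p(a), c), cons(a, e)), k(cons(p(a), c), cons(a, cons(cons(c, e), e)))))), p(cons(a, c)))   [R3 at 1.1.1.1.1]
2. cons(p(k(cons(p(a), c), cons(k(cons(p(a), c), cons(a, e)), k(cons(p(a), c), cons(a, cons(cons(c, e), e)))))), p(cons(a, c)))  →  cons(p(k(cons(p(a), c), cons(a, k(cons(p(a), c), cons(a, cons(cons(c, e), e)))))), p(cons(a, c)))   [R3 at 1.1.2.1]
3. cons(p(k(cons(p(a), c), cons(a, k(cons(p(a), c), cons(a, cons(cons(c, e), e)))))), p(cons(a, c)))  →  cons(p(a), p(cons(a, c)))   [R3 at 1.1]

cons(p(a), p(cons(a, c)))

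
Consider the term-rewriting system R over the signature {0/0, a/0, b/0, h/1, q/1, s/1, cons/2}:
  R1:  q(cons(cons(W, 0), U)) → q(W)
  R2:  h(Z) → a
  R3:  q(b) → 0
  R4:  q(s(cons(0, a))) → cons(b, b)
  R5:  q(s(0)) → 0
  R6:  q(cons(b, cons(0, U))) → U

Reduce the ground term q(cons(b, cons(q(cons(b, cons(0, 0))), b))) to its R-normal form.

b

1. q(cons(b, cons(q(cons(b, cons(0, 0))), b)))  →  q(cons(b, cons(0, b)))   [R6 at 1.2.1]
2. q(cons(b, cons(0, b)))  →  b   [R6 at ε]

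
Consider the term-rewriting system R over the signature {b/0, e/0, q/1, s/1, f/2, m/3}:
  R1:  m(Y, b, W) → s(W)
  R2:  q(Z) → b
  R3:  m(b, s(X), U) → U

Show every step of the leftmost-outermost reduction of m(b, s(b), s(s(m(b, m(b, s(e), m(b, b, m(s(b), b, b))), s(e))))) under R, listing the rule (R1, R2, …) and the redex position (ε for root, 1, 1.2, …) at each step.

1. m(b, s(b), s(s(m(b, m(b, s(e), m(b, b, m(s(b), b, b))), s(e)))))  →  s(s(m(b, m(b, s(e), m(b, b, m(s(b), b, b))), s(e))))   [R3 at ε]
2. s(s(m(b, m(b, s(e), m(b, b, m(s(b), b, b))), s(e))))  →  s(s(m(b, m(b, b, m(s(b), b, b)), s(e))))   [R3 at 1.1.2]
3. s(s(m(b, m(b, b, m(s(b), b, b)), s(e))))  →  s(s(m(b, s(m(s(b), b, b)), s(e))))   [R1 at 1.1.2]
4. s(s(m(b, s(m(s(b), b, b)), s(e))))  →  s(s(s(e)))   [R3 at 1.1]

s(s(s(e)))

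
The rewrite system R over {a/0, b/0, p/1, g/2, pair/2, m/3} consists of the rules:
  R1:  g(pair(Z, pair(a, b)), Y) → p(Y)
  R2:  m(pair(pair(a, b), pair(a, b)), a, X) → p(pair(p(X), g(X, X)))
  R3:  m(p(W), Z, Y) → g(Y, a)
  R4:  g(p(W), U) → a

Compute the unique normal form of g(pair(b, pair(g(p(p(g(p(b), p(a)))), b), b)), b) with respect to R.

1. g(pair(b, pair(g(p(p(g(p(b), p(a)))), b), b)), b)  →  g(pair(b, pair(a, b)), b)   [R4 at 1.2.1]
2. g(pair(b, pair(a, b)), b)  →  p(b)   [R1 at ε]

p(b)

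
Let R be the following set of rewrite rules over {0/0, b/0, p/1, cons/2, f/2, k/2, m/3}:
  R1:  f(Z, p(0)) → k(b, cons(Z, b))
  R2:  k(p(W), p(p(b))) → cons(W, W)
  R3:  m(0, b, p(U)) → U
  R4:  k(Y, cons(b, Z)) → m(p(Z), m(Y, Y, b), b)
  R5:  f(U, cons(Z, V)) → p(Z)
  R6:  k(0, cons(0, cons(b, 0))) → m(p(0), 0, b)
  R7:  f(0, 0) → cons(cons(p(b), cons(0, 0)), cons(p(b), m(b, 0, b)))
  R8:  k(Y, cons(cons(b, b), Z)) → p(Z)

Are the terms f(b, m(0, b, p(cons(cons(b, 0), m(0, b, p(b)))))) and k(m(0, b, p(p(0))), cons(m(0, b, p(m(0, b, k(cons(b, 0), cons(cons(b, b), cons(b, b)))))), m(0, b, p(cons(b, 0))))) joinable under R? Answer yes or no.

Reduce t₁ = f(b, m(0, b, p(cons(cons(b, 0), m(0, b, p(b)))))):
1. f(b, m(0, b, p(cons(cons(b, 0), m(0, b, p(b))))))  →  f(b, cons(cons(b, 0), m(0, b, p(b))))   [R3 at 2]
2. f(b, cons(cons(b, 0), m(0, b, p(b))))  →  p(cons(b, 0))   [R5 at ε]

Reduce t₂ = k(m(0, b, p(p(0))), cons(m(0, b, p(m(0, b, k(cons(b, 0), cons(cons(b, b), cons(b, b)))))), m(0, b, p(cons(b, 0))))):
1. k(m(0, b, p(p(0))), cons(m(0, b, p(m(0, b, k(cons(b, 0), cons(cons(b, b), cons(b, b)))))), m(0, b, p(cons(b, 0)))))  →  k(p(0), cons(m(0, b, p(m(0, b, k(cons(b, 0), cons(cons(b, b), cons(b, b)))))), m(0, b, p(cons(b, 0)))))   [R3 at 1]
2. k(p(0), cons(m(0, b, p(m(0, b, k(cons(b, 0), cons(cons(b, b), cons(b, b)))))), m(0, b, p(cons(b, 0)))))  →  k(p(0), cons(m(0, b, k(cons(b, 0), cons(cons(b, b), cons(b, b)))), m(0, b, p(cons(b, 0)))))   [R3 at 2.1]
3. k(p(0), cons(m(0, b, k(cons(b, 0), cons(cons(b, b), cons(b, b)))), m(0, b, p(cons(b, 0)))))  →  k(p(0), cons(m(0, b, p(cons(b, b))), m(0, b, p(cons(b, 0)))))   [R8 at 2.1.3]
4. k(p(0), cons(m(0, b, p(cons(b, b))), m(0, b, p(cons(b, 0)))))  →  k(p(0), cons(cons(b, b), m(0, b, p(cons(b, 0)))))   [R3 at 2.1]
5. k(p(0), cons(cons(b, b), m(0, b, p(cons(b, 0)))))  →  p(m(0, b, p(cons(b, 0))))   [R8 at ε]
6. p(m(0, b, p(cons(b, 0))))  →  p(cons(b, 0))   [R3 at 1]

yes — NF(t₁) = p(cons(b, 0)), NF(t₂) = p(cons(b, 0))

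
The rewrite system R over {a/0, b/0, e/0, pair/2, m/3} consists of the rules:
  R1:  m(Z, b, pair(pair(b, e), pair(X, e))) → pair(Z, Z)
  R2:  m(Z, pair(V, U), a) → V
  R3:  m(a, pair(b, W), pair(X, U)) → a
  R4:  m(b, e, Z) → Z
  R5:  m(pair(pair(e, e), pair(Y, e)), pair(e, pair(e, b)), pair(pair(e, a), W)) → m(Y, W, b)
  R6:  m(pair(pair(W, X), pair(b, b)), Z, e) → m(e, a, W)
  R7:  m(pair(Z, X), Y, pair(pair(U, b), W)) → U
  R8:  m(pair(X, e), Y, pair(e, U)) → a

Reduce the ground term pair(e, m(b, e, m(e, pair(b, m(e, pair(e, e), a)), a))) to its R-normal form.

1. pair(e, m(b, e, m(e, pair(b, m(e, pair(e, e), a)), a)))  →  pair(e, m(e, pair(b, m(e, pair(e, e), a)), a))   [R4 at 2]
2. pair(e, m(e, pair(b, m(e, pair(e, e), a)), a))  →  pair(e, b)   [R2 at 2]

pair(e, b)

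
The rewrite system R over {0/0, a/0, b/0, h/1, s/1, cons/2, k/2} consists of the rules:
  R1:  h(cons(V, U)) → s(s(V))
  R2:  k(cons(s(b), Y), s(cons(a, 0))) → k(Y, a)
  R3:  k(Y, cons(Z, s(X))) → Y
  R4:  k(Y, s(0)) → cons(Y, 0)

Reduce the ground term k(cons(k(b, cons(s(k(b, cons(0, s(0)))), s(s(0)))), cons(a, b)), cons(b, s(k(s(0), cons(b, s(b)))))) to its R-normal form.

1. k(cons(k(b, cons(s(k(b, cons(0, s(0)))), s(s(0)))), cons(a, b)), cons(b, s(k(s(0), cons(b, s(b))))))  →  cons(k(b, cons(s(k(b, cons(0, s(0)))), s(s(0)))), cons(a, b))   [R3 at ε]
2. cons(k(b, cons(s(k(b, cons(0, s(0)))), s(s(0)))), cons(a, b))  →  cons(b, cons(a, b))   [R3 at 1]

cons(b, cons(a, b))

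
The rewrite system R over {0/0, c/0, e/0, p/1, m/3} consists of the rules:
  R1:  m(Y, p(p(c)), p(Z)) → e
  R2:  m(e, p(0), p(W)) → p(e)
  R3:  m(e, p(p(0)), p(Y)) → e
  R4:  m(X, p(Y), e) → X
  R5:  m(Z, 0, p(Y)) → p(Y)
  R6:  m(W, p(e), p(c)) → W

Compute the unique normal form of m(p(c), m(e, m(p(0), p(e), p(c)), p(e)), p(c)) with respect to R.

p(c)

1. m(p(c), m(e, m(p(0), p(e), p(c)), p(e)), p(c))  →  m(p(c), m(e, p(0), p(e)), p(c))   [R6 at 2.2]
2. m(p(c), m(e, p(0), p(e)), p(c))  →  m(p(c), p(e), p(c))   [R2 at 2]
3. m(p(c), p(e), p(c))  →  p(c)   [R6 at ε]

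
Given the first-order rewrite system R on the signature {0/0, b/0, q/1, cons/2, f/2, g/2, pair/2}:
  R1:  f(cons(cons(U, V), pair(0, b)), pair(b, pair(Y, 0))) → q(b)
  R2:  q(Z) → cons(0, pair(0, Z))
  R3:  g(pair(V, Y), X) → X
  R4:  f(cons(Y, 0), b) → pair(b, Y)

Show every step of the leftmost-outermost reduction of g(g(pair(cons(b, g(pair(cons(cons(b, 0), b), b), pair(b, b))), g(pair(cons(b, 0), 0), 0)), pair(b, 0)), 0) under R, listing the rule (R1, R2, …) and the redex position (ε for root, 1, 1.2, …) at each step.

0

1. g(g(pair(cons(b, g(pair(cons(cons(b, 0), b), b), pair(b, b))), g(pair(cons(b, 0), 0), 0)), pair(b, 0)), 0)  →  g(pair(b, 0), 0)   [R3 at 1]
2. g(pair(b, 0), 0)  →  0   [R3 at ε]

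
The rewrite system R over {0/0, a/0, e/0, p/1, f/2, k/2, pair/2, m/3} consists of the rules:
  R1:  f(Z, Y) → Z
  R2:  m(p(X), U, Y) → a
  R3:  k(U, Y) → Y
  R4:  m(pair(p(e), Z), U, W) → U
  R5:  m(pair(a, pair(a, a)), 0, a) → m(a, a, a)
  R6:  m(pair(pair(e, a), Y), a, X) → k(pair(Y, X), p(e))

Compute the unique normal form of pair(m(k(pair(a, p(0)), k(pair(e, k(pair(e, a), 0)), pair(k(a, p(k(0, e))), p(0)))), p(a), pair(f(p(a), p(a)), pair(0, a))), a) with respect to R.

pair(p(a), a)

1. pair(m(k(pair(a, p(0)), k(pair(e, k(pair(e, a), 0)), pair(k(a, p(k(0, e))), p(0)))), p(a), pair(f(p(a), p(a)), pair(0, a))), a)  →  pair(m(k(pair(e, k(pair(e, a), 0)), pair(k(a, p(k(0, e))), p(0))), p(a), pair(f(p(a), p(a)), pair(0, a))), a)   [R3 at 1.1]
2. pair(m(k(pair(e, k(pair(e, a), 0)), pair(k(a, p(k(0, e))), p(0))), p(a), pair(f(p(a), p(a)), pair(0, a))), a)  →  pair(m(pair(k(a, p(k(0, e))), p(0)), p(a), pair(f(p(a), p(a)), pair(0, a))), a)   [R3 at 1.1]
3. pair(m(pair(k(a, p(k(0, e))), p(0)), p(a), pair(f(p(a), p(a)), pair(0, a))), a)  →  pair(m(pair(p(k(0, e)), p(0)), p(a), pair(f(p(a), p(a)), pair(0, a))), a)   [R3 at 1.1.1]
4. pair(m(pair(p(k(0, e)), p(0)), p(a), pair(f(p(a), p(a)), pair(0, a))), a)  →  pair(m(pair(p(e), p(0)), p(a), pair(f(p(a), p(a)), pair(0, a))), a)   [R3 at 1.1.1.1]
5. pair(m(pair(p(e), p(0)), p(a), pair(f(p(a), p(a)), pair(0, a))), a)  →  pair(p(a), a)   [R4 at 1]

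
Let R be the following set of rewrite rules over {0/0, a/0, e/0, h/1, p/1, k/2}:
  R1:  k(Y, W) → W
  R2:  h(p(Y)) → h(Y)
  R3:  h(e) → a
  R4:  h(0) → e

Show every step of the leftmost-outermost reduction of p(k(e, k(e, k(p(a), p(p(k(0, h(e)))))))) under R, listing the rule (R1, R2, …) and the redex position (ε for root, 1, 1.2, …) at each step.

p(p(p(a)))

1. p(k(e, k(e, k(p(a), p(p(k(0, h(e))))))))  →  p(k(e, k(p(a), p(p(k(0, h(e)))))))   [R1 at 1]
2. p(k(e, k(p(a), p(p(k(0, h(e)))))))  →  p(k(p(a), p(p(k(0, h(e))))))   [R1 at 1]
3. p(k(p(a), p(p(k(0, h(e))))))  →  p(p(p(k(0, h(e)))))   [R1 at 1]
4. p(p(p(k(0, h(e)))))  →  p(p(p(h(e))))   [R1 at 1.1.1]
5. p(p(p(h(e))))  →  p(p(p(a)))   [R3 at 1.1.1]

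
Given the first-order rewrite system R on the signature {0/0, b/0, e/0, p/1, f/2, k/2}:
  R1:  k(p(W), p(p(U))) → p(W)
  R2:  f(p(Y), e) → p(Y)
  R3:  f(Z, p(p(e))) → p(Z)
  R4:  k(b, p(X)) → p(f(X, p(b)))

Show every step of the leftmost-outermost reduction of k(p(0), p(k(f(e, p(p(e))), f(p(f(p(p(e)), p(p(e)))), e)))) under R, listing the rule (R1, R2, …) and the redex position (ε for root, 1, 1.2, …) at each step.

p(0)

1. k(p(0), p(k(f(e, p(p(e))), f(p(f(p(p(e)), p(p(e)))), e))))  →  k(p(0), p(k(p(e), f(p(f(p(p(e)), p(p(e)))), e))))   [R3 at 2.1.1]
2. k(p(0), p(k(p(e), f(p(f(p(p(e)), p(p(e)))), e))))  →  k(p(0), p(k(p(e), p(f(p(p(e)), p(p(e)))))))   [R2 at 2.1.2]
3. k(p(0), p(k(p(e), p(f(p(p(e)), p(p(e)))))))  →  k(p(0), p(k(p(e), p(p(p(p(e)))))))   [R3 at 2.1.2.1]
4. k(p(0), p(k(p(e), p(p(p(p(e)))))))  →  k(p(0), p(p(e)))   [R1 at 2.1]
5. k(p(0), p(p(e)))  →  p(0)   [R1 at ε]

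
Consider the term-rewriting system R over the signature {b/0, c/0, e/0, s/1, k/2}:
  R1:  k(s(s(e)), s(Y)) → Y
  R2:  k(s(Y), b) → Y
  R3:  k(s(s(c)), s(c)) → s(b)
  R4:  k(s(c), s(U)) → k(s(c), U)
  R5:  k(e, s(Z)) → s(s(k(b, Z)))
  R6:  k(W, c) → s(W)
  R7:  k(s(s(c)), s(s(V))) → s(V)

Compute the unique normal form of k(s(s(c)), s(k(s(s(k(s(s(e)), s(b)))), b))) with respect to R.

1. k(s(s(c)), s(k(s(s(k(s(s(e)), s(b)))), b)))  →  k(s(s(c)), s(s(k(s(s(e)), s(b)))))   [R2 at 2.1]
2. k(s(s(c)), s(s(k(s(s(e)), s(b)))))  →  s(k(s(s(e)), s(b)))   [R7 at ε]
3. s(k(s(s(e)), s(b)))  →  s(b)   [R1 at 1]

s(b)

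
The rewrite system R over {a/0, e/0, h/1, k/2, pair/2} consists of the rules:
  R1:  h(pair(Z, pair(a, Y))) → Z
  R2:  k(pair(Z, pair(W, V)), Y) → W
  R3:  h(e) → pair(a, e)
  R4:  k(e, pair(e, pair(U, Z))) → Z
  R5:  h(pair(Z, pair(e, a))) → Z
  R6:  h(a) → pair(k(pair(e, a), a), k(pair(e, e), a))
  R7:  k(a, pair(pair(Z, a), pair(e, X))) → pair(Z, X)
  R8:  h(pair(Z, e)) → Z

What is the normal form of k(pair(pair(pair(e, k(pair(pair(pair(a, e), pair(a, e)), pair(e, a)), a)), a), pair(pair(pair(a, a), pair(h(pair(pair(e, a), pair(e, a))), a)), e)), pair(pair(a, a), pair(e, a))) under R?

pair(pair(a, a), pair(pair(e, a), a))

1. k(pair(pair(pair(e, k(pair(pair(pair(a, e), pair(a, e)), pair(e, a)), a)), a), pair(pair(pair(a, a), pair(h(pair(pair(e, a), pair(e, a))), a)), e)), pair(pair(a, a), pair(e, a)))  →  pair(pair(a, a), pair(h(pair(pair(e, a), pair(e, a))), a))   [R2 at ε]
2. pair(pair(a, a), pair(h(pair(pair(e, a), pair(e, a))), a))  →  pair(pair(a, a), pair(pair(e, a), a))   [R5 at 2.1]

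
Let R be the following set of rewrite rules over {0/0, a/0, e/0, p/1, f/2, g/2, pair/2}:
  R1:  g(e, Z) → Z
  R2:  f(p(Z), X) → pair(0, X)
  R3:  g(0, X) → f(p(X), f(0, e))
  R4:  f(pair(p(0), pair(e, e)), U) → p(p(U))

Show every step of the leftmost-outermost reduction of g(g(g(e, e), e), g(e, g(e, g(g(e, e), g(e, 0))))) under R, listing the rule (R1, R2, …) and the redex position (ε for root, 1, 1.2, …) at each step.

0

1. g(g(g(e, e), e), g(e, g(e, g(g(e, e), g(e, 0)))))  →  g(g(e, e), g(e, g(e, g(g(e, e), g(e, 0)))))   [R1 at 1.1]
2. g(g(e, e), g(e, g(e, g(g(e, e), g(e, 0)))))  →  g(e, g(e, g(e, g(g(e, e), g(e, 0)))))   [R1 at 1]
3. g(e, g(e, g(e, g(g(e, e), g(e, 0)))))  →  g(e, g(e, g(g(e, e), g(e, 0))))   [R1 at ε]
4. g(e, g(e, g(g(e, e), g(e, 0))))  →  g(e, g(g(e, e), g(e, 0)))   [R1 at ε]
5. g(e, g(g(e, e), g(e, 0)))  →  g(g(e, e), g(e, 0))   [R1 at ε]
6. g(g(e, e), g(e, 0))  →  g(e, g(e, 0))   [R1 at 1]
7. g(e, g(e, 0))  →  g(e, 0)   [R1 at ε]
8. g(e, 0)  →  0   [R1 at ε]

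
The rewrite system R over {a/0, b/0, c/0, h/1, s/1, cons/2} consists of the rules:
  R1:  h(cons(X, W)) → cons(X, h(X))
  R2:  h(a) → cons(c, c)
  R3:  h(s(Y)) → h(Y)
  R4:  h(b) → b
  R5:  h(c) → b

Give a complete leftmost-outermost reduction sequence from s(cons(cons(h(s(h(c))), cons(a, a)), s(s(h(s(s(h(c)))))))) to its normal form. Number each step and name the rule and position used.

s(cons(cons(b, cons(a, a)), s(s(b))))

1. s(cons(cons(h(s(h(c))), cons(a, a)), s(s(h(s(s(h(c))))))))  →  s(cons(cons(h(h(c)), cons(a, a)), s(s(h(s(s(h(c))))))))   [R3 at 1.1.1]
2. s(cons(cons(h(h(c)), cons(a, a)), s(s(h(s(s(h(c))))))))  →  s(cons(cons(h(b), cons(a, a)), s(s(h(s(s(h(c))))))))   [R5 at 1.1.1.1]
3. s(cons(cons(h(b), cons(a, a)), s(s(h(s(s(h(c))))))))  →  s(cons(cons(b, cons(a, a)), s(s(h(s(s(h(c))))))))   [R4 at 1.1.1]
4. s(cons(cons(b, cons(a, a)), s(s(h(s(s(h(c))))))))  →  s(cons(cons(b, cons(a, a)), s(s(h(s(h(c)))))))   [R3 at 1.2.1.1]
5. s(cons(cons(b, cons(a, a)), s(s(h(s(h(c)))))))  →  s(cons(cons(b, cons(a, a)), s(s(h(h(c))))))   [R3 at 1.2.1.1]
6. s(cons(cons(b, cons(a, a)), s(s(h(h(c))))))  →  s(cons(cons(b, cons(a, a)), s(s(h(b)))))   [R5 at 1.2.1.1.1]
7. s(cons(cons(b, cons(a, a)), s(s(h(b)))))  →  s(cons(cons(b, cons(a, a)), s(s(b))))   [R4 at 1.2.1.1]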